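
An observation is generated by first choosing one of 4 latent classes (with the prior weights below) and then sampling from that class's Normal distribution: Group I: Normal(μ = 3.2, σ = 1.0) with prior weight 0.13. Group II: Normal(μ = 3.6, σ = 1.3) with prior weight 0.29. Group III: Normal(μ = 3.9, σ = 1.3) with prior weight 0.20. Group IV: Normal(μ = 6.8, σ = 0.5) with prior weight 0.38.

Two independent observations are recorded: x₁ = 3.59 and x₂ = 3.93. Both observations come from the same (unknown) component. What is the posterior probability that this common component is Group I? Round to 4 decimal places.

0.2472

By Bayes' theorem, P(k | x) = P(Z=k) f_k(x) / Σ_j P(Z=j) f_j(x).
Since both observations come from the same component, the likelihood for component k is f_k(x₁)·f_k(x₂).
  f_I = [0.369728] × [0.305627] = 0.112999
  f_II = [0.30687] × [0.297149] = 0.091186
  f_III = [0.298276] × [0.306797] = 0.0915103
  f_IV = [8.95184e-10] × [5.59062e-08] = 5.00463e-17
Weight by the priors:
  P(Z=I)·f_I = 0.13 × 0.112999 = 0.0146899
  P(Z=II)·f_II = 0.29 × 0.091186 = 0.0264439
  P(Z=III)·f_III = 0.20 × 0.0915103 = 0.0183021
  P(Z=IV)·f_IV = 0.38 × 5.00463e-17 = 1.90176e-17
Normaliser: 0.0146899 + 0.0264439 + 0.0183021 + 1.90176e-17 = 0.0594359
So the posterior for Group I is 0.0146899 / 0.0594359 ≈ 0.2472.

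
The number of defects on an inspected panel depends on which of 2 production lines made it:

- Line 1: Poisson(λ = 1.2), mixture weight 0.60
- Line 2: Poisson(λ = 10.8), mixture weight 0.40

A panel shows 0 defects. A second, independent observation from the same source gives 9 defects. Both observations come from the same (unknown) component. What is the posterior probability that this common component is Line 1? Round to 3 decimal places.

0.458

Posterior ∝ prior × likelihood, so P(k | x) ∝ π_k f_k(x); normalise over all components.
Since both observations come from the same component, the likelihood for component k is f_k(x₁)·f_k(x₂).
  p_1 = [0.301194] × [4.28267e-06] = 1.28992e-06
  p_2 = [2.03995e-05] × [0.112375] = 2.2924e-06
Prior × likelihood for each component:
  π_1·p_1 = 0.60 × 1.28992e-06 = 7.7395e-07
  π_2·p_2 = 0.40 × 2.2924e-06 = 9.16959e-07
Normaliser: 7.7395e-07 + 9.16959e-07 = 1.69091e-06
P(Line 1 | data) ≈ 0.458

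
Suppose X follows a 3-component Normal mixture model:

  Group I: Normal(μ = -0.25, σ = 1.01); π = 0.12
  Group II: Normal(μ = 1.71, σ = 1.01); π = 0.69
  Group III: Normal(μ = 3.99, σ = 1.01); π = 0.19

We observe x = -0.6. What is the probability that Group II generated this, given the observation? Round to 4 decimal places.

Posterior ∝ prior × likelihood, so P(k | x) ∝ P(Z=k) f_k(x); normalise over all components.
Component likelihoods at x = -0.6:
  p_I = (1/(1.01·√(2π)))·exp(−(-0.6−-0.25)²/(2·1.01²)) = 0.394992·exp(-0.06004) = 0.371974
  p_II = (1/(1.01·√(2π)))·exp(−(-0.6−1.71)²/(2·1.01²)) = 0.394992·exp(-2.61548) = 0.0288869
  p_III = (1/(1.01·√(2π)))·exp(−(-0.6−3.99)²/(2·1.01²)) = 0.394992·exp(-10.32649) = 1.29376e-05
Prior × likelihood for each component:
  P(Z=I)·p_I = 0.12 × 0.371974 = 0.0446368
  P(Z=II)·p_II = 0.69 × 0.0288869 = 0.0199319
  P(Z=III)·p_III = 0.19 × 1.29376e-05 = 2.45813e-06
Normaliser: 0.0446368 + 0.0199319 + 2.45813e-06 = 0.0645713
P(Group II | x) = 0.0199319 / 0.0645713 ≈ 0.3087

0.3087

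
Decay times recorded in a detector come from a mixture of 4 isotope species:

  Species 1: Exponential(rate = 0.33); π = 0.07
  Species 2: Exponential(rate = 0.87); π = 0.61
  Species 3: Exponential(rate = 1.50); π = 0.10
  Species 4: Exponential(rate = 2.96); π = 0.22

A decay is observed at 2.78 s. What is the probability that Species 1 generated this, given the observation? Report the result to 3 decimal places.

0.156

P(component k | x) = w_k·f_k(x) / marginal(x), where marginal(x) = Σ_j w_j·f_j(x).
Exponential densities:
  p_1 = 0.131854
  p_2 = 0.0774702
  p_3 = 0.0231784
  p_4 = 0.000789895
Multiply by the mixture weights:
  w_1·p_1 = 0.07 × 0.131854 = 0.00922976
  w_2·p_2 = 0.61 × 0.0774702 = 0.0472568
  w_3·p_3 = 0.10 × 0.0231784 = 0.00231784
  w_4·p_4 = 0.22 × 0.000789895 = 0.000173777
Normaliser: 0.00922976 + 0.0472568 + 0.00231784 + 0.000173777 = 0.0589782
P(Species 1 | the observation) = 0.00922976 / 0.0589782 ≈ 0.156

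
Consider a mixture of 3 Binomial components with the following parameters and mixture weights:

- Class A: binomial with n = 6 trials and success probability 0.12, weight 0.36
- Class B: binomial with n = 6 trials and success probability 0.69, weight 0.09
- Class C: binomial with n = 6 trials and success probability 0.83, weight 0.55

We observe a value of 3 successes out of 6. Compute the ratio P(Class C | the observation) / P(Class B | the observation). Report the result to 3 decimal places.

1.754

Posterior odds = (π_i f_i(x)) / (π_j f_j(x)); the normalising sum cancels.
Evaluate each component's likelihood at the observed value:
  f_A = 0.0235517
  f_B = 0.195732
  f_C = 0.0561838
Odds = (0.55/0.09) × (0.0561838/0.195732) = 6.11111 × 0.287044 ≈ 1.754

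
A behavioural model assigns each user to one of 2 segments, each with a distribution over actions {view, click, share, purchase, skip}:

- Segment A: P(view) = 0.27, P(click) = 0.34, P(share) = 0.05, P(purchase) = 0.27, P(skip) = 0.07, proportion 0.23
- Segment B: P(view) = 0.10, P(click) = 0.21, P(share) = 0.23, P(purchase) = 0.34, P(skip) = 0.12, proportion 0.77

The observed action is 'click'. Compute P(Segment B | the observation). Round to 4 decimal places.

0.6740

P(component k | x) = π_k·f_k(x) / marginal(x), where marginal(x) = Σ_j π_j·f_j(x).
Evaluate each component's likelihood at the observed value:
  f_A = P(click | comp) = 0.34
  f_B = P(click | comp) = 0.21
Prior × likelihood for each component:
  π_A·f_A = 0.23 × 0.34 = 0.0782
  π_B·f_B = 0.77 × 0.21 = 0.1617
Marginal: 0.0782 + 0.1617 = 0.2399
Responsibility of Segment B: 0.1617 / 0.2399 ≈ 0.6740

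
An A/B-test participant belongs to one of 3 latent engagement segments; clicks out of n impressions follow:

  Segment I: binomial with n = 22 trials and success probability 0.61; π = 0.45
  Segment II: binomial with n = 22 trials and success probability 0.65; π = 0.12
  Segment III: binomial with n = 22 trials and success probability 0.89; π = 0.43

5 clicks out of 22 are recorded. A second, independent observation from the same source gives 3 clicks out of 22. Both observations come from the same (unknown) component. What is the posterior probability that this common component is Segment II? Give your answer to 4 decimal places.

0.0089

Posterior ∝ prior × likelihood, so P(k | x) ∝ w_k f_k(x); normalise over all components.
Since both observations come from the same component, the likelihood for component k is f_k(x₁)·f_k(x₂).
  L_I = [C(22,5)·0.61^5·0.39^17 = 26334·0.0844596·1.11712e-07 = 0.000248464] × [5.93933e-06] = 1.47571e-09
  L_II = [C(22,5)·0.65^5·0.35^17 = 26334·0.116029·1.77483e-08 = 5.42301e-05] × [9.19504e-07] = 4.98648e-11
  L_III = [C(22,5)·0.89^5·0.11^17 = 26334·0.558406·5.05447e-17 = 7.43263e-13] × [6.63975e-16] = 4.93508e-28
Weight by the priors:
  w_I·L_I = 0.45 × 1.47571e-09 = 6.64071e-10
  w_II·L_II = 0.12 × 4.98648e-11 = 5.98377e-12
  w_III·L_III = 0.43 × 4.93508e-28 = 2.12208e-28
Evidence: 6.64071e-10 + 5.98377e-12 + 2.12208e-28 = 6.70055e-10
Responsibility of Segment II: 5.98377e-12 / 6.70055e-10 ≈ 0.0089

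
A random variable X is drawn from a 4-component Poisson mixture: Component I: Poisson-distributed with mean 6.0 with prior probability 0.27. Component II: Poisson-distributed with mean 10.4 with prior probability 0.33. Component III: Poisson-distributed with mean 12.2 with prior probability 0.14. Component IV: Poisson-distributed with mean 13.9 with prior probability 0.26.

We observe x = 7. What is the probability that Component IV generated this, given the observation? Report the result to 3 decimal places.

0.064

The responsibility of component k is w_k f_k(x) divided by Σ_j w_j f_j(x).
Poisson probabilities:
  L_I = e^(−6.0)·6.0^7/7! = 0.137677
  L_II = e^(−10.4)·10.4^7/7! = 0.0794585
  L_III = e^(−12.2)·12.2^7/7! = 0.0401509
  L_IV = e^(−13.9)·13.9^7/7! = 0.0182802
Multiply by the mixture weights:
  w_I·L_I = 0.27 × 0.137677 = 0.0371728
  w_II·L_II = 0.33 × 0.0794585 = 0.0262213
  w_III·L_III = 0.14 × 0.0401509 = 0.00562113
  w_IV·L_IV = 0.26 × 0.0182802 = 0.00475284
Normaliser: 0.0371728 + 0.0262213 + 0.00562113 + 0.00475284 = 0.0737681
Responsibility of Component IV: 0.00475284 / 0.0737681 ≈ 0.064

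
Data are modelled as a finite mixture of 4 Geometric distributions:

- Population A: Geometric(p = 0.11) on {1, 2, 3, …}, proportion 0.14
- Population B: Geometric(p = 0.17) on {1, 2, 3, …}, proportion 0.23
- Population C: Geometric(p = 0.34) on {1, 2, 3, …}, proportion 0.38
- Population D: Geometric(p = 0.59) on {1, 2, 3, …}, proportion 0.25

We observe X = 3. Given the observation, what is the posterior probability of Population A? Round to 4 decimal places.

P(component k | x) = π_k·f_k(x) / marginal(x), where marginal(x) = Σ_j π_j·f_j(x).
Evaluate each component's likelihood at the observed value:
  L_A = 0.087131
  L_B = 0.117113
  L_C = 0.148104
  L_D = 0.099179
Unnormalised posteriors:
  π_A·L_A = 0.14 × 0.087131 = 0.0121983
  π_B·L_B = 0.23 × 0.117113 = 0.026936
  π_C·L_C = 0.38 × 0.148104 = 0.0562795
  π_D·L_D = 0.25 × 0.099179 = 0.0247948
Denominator: 0.0121983 + 0.026936 + 0.0562795 + 0.0247948 = 0.120209
So the posterior for Population A is 0.0121983 / 0.120209 ≈ 0.1015.

0.1015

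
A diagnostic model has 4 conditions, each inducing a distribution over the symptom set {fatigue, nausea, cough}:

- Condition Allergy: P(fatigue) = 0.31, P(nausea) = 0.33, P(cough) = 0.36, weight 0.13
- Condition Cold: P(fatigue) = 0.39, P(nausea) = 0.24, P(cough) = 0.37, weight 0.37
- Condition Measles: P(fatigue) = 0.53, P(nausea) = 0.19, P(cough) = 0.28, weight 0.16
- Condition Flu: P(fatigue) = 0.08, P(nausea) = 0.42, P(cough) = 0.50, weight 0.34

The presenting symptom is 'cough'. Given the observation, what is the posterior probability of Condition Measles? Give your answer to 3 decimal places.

By Bayes' theorem, P(k | x) = w_k f_k(x) / Σ_j w_j f_j(x).
Evaluate each component's likelihood at the observed value:
  L_Allergy = 0.36
  L_Cold = 0.37
  L_Measles = 0.28
  L_Flu = 0.5
Prior × likelihood for each component:
  w_Allergy·L_Allergy = 0.13 × 0.36 = 0.0468
  w_Cold·L_Cold = 0.37 × 0.37 = 0.1369
  w_Measles·L_Measles = 0.16 × 0.28 = 0.0448
  w_Flu·L_Flu = 0.34 × 0.5 = 0.17
Denominator: 0.0468 + 0.1369 + 0.0448 + 0.17 = 0.3985
P(Condition Measles | x) = 0.0448 / 0.3985 ≈ 0.112

0.112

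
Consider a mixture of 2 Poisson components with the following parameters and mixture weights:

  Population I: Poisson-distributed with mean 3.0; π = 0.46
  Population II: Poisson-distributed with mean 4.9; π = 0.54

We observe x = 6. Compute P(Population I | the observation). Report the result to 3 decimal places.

0.231

P(component k | x) = w_k·f_k(x) / marginal(x), where marginal(x) = Σ_j w_j·f_j(x).
Evaluate each component's likelihood at the observed value:
  f_I = e^(−3.0)·3.0^6/6! = 0.0504094
  f_II = e^(−4.9)·4.9^6/6! = 0.143153
Weight by the priors:
  w_I·f_I = 0.46 × 0.0504094 = 0.0231883
  w_II·f_II = 0.54 × 0.143153 = 0.0773027
Denominator: 0.0231883 + 0.0773027 = 0.100491
P(Population I | 6) = 0.0231883 / 0.100491 ≈ 0.231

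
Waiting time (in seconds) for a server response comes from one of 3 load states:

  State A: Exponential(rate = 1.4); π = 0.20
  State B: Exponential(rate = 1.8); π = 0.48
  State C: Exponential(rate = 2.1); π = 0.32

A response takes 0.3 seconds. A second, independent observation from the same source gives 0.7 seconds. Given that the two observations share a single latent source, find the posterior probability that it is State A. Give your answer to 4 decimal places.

0.1836

The responsibility of component k is π_k f_k(x) divided by Σ_j π_j f_j(x).
Since both observations come from the same component, the likelihood for component k is f_k(x₁)·f_k(x₂).
  p_A = [0.919866] × [0.525436] = 0.48333
  p_B = [1.04895] × [0.510577] = 0.535568
  p_C = [1.11844] × [0.482844] = 0.540033
Multiply by the mixture weights:
  π_A·p_A = 0.20 × 0.48333 = 0.096666
  π_B·p_B = 0.48 × 0.535568 = 0.257073
  π_C·p_C = 0.32 × 0.540033 = 0.172811
Evidence: 0.096666 + 0.257073 + 0.172811 = 0.526549
Responsibility of State A: 0.096666 / 0.526549 ≈ 0.1836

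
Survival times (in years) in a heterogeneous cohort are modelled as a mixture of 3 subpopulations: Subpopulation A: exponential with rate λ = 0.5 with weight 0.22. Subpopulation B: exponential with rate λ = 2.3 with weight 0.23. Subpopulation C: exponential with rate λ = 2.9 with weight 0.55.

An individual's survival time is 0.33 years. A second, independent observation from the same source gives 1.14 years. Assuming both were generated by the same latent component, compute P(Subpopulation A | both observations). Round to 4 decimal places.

0.1985

P(component k | x) = w_k·f_k(x) / marginal(x), where marginal(x) = Σ_j w_j·f_j(x).
Since both observations come from the same component, the likelihood for component k is f_k(x₁)·f_k(x₂).
  L_A = [0.423947] × [0.282763] = 0.119876
  L_B = [1.07671] × [0.167112] = 0.179931
  L_C = [1.11373] × [0.106321] = 0.118413
Unnormalised posteriors:
  w_A·L_A = 0.22 × 0.119876 = 0.0263728
  w_B·L_B = 0.23 × 0.179931 = 0.0413841
  w_C·L_C = 0.55 × 0.118413 = 0.065127
Sum: 0.0263728 + 0.0413841 + 0.065127 = 0.132884
Responsibility of Subpopulation A: 0.0263728 / 0.132884 ≈ 0.1985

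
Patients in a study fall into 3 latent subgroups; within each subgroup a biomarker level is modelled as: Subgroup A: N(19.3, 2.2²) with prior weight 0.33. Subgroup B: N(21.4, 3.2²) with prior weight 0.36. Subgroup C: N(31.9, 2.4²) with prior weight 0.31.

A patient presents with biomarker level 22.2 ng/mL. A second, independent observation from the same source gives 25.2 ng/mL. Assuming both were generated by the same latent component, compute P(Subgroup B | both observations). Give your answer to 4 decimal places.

P(component k | x) = π_k·f_k(x) / marginal(x), where marginal(x) = Σ_j π_j·f_j(x).
Since both observations come from the same component, the likelihood for component k is f_k(x₁)·f_k(x₂).
  p_A = [(1/(2.2·√(2π)))·exp(−(22.2−19.3)²/(2·2.2²)) = 0.181337·exp(-0.86880) = 0.0760627] × [0.0049743] = 0.000378359
  p_B = [(1/(3.2·√(2π)))·exp(−(22.2−21.4)²/(2·3.2²)) = 0.124669·exp(-0.03125) = 0.120834] × [0.0615954] = 0.00744281
  p_C = [(1/(2.4·√(2π)))·exp(−(22.2−31.9)²/(2·2.4²)) = 0.166226·exp(-8.16753) = 4.71611e-05] × [0.00337585] = 1.59209e-07
Prior × likelihood for each component:
  π_A·p_A = 0.33 × 0.000378359 = 0.000124858
  π_B·p_B = 0.36 × 0.00744281 = 0.00267941
  π_C·p_C = 0.31 × 1.59209e-07 = 4.93547e-08
Denominator: 0.000124858 + 0.00267941 + 4.93547e-08 = 0.00280432
P(Subgroup B | data) ≈ 0.9555

0.9555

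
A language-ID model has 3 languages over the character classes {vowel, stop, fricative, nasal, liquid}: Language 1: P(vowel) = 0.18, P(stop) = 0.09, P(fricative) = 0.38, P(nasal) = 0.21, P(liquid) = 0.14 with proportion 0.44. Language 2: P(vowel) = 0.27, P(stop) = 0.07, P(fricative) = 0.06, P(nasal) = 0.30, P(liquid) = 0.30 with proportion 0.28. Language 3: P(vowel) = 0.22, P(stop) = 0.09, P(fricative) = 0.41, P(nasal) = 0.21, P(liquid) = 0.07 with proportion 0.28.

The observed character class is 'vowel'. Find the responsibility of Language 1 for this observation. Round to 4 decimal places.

0.3660

P(component k | x) = w_k·f_k(x) / marginal(x), where marginal(x) = Σ_j w_j·f_j(x).
Categorical probabilities:
  f_1 = P(vowel | comp) = 0.18
  f_2 = P(vowel | comp) = 0.27
  f_3 = P(vowel | comp) = 0.22
Multiply by the mixture weights:
  w_1·f_1 = 0.44 × 0.18 = 0.0792
  w_2·f_2 = 0.28 × 0.27 = 0.0756
  w_3·f_3 = 0.28 × 0.22 = 0.0616
Evidence: 0.0792 + 0.0756 + 0.0616 = 0.2164
P(Language 1 | data) = 0.0792 / 0.2164 ≈ 0.3660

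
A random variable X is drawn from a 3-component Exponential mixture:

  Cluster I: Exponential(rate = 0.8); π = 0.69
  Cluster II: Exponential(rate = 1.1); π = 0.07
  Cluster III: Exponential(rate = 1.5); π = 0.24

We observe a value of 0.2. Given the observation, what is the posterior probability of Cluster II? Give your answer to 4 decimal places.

By Bayes' theorem, P(k | x) = w_k f_k(x) / Σ_j w_j f_j(x).
Component likelihoods at x = 0.2:
  f_I = 0.8·e^(−0.8·0.2) = 0.8·e^(−0.1600) = 0.681715
  f_II = 1.1·e^(−1.1·0.2) = 1.1·e^(−0.2200) = 0.882771
  f_III = 1.5·e^(−1.5·0.2) = 1.5·e^(−0.3000) = 1.11123
Prior × likelihood for each component:
  w_I·f_I = 0.69 × 0.681715 = 0.470383
  w_II·f_II = 0.07 × 0.882771 = 0.0617939
  w_III·f_III = 0.24 × 1.11123 = 0.266695
Denominator: 0.470383 + 0.0617939 + 0.266695 = 0.798872
P(Cluster II | the observation) = 0.0617939 / 0.798872 ≈ 0.0774

0.0774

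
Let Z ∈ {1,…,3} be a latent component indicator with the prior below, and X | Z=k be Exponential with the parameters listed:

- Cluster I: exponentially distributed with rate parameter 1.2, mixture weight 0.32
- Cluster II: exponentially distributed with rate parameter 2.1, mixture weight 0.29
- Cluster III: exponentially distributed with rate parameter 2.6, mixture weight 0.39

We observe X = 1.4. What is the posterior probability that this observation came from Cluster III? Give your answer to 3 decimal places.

0.204

Apply Bayes' rule: the posterior for each component is proportional to its prior times its likelihood at x.
Evaluate each component's likelihood at the observed value:
  f_I = 0.223649
  f_II = 0.111018
  f_III = 0.0682561
Multiply by the mixture weights:
  π_I·f_I = 0.32 × 0.223649 = 0.0715676
  π_II·f_II = 0.29 × 0.111018 = 0.0321952
  π_III·f_III = 0.39 × 0.0682561 = 0.0266199
Normaliser: 0.0715676 + 0.0321952 + 0.0266199 = 0.130383
P(Cluster III | the observation) = 0.0266199 / 0.130383 ≈ 0.204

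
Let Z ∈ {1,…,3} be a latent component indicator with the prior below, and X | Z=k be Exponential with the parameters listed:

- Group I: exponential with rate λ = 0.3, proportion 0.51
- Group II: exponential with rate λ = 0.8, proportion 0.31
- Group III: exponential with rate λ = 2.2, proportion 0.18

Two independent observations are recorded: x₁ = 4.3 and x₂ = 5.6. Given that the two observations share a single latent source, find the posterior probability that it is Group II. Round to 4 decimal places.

By Bayes' theorem, P(k | x) = P(Z=k) f_k(x) / Σ_j P(Z=j) f_j(x).
Since both observations come from the same component, the likelihood for component k is f_k(x₁)·f_k(x₂).
  p_I = [0.3·e^(−0.3·4.3) = 0.3·e^(−1.2900) = 0.0825812] × [0.0559122] = 0.0046173
  p_II = [0.8·e^(−0.8·4.3) = 0.8·e^(−3.4400) = 0.0256517] × [0.00906673] = 0.000232577
  p_III = [2.2·e^(−2.2·4.3) = 2.2·e^(−9.4600) = 0.000171395] × [9.81555e-06] = 1.68233e-09
Multiply by the mixture weights:
  P(Z=I)·p_I = 0.51 × 0.0046173 = 0.00235482
  P(Z=II)·p_II = 0.31 × 0.000232577 = 7.2099e-05
  P(Z=III)·p_III = 0.18 × 1.68233e-09 = 3.0282e-10
Sum: 0.00235482 + 7.2099e-05 + 3.0282e-10 = 0.00242692
So the posterior for Group II is 7.2099e-05 / 0.00242692 ≈ 0.0297.

0.0297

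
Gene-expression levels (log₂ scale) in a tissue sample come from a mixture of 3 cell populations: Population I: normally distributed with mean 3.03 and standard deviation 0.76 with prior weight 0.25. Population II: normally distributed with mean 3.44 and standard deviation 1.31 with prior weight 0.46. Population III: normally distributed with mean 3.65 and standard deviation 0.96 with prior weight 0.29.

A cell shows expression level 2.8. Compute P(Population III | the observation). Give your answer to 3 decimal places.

P(component k | x) = π_k·f_k(x) / marginal(x), where marginal(x) = Σ_j π_j·f_j(x).
Component likelihoods at x = 2.8:
  f_I = 0.501428
  f_II = 0.270278
  f_III = 0.280804
Prior × likelihood for each component:
  π_I·f_I = 0.25 × 0.501428 = 0.125357
  π_II·f_II = 0.46 × 0.270278 = 0.124328
  π_III·f_III = 0.29 × 0.280804 = 0.0814332
Normaliser: 0.125357 + 0.124328 + 0.0814332 = 0.331118
Responsibility of Population III: 0.0814332 / 0.331118 ≈ 0.246

0.246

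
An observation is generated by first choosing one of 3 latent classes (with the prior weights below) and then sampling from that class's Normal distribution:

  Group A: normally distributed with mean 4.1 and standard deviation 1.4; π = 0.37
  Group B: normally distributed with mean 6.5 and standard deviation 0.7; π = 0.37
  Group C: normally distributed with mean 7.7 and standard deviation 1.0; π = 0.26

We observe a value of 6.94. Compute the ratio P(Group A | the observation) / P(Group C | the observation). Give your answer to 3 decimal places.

0.173

Only the two components matter; the odds are (π_i f_i(x)) / (π_j f_j(x)).
Normal densities:
  f_A = 0.0364082
  f_B = 0.467753
  f_C = 0.298872
Posterior odds = (π_A·f_A) / (π_C·f_C) = (0.37·0.0364082) / (0.26·0.298872) = 0.013471 / 0.0777068 ≈ 0.173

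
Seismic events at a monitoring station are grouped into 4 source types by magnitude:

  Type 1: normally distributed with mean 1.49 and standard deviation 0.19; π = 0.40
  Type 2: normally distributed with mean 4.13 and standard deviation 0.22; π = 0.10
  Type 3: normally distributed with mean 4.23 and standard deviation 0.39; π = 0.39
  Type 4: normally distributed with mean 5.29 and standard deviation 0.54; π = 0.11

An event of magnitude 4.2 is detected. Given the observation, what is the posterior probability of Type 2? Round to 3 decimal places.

The responsibility of component k is P(Z=k) f_k(x) divided by Σ_j P(Z=j) f_j(x).
Normal densities:
  p_1 = 1.40032e-44
  p_2 = 1.72387
  p_3 = 1.01991
  p_4 = 0.0963314
Unnormalised posteriors:
  P(Z=1)·p_1 = 0.40 × 1.40032e-44 = 5.60128e-45
  P(Z=2)·p_2 = 0.10 × 1.72387 = 0.172387
  P(Z=3)·p_3 = 0.39 × 1.01991 = 0.397764
  P(Z=4)·p_4 = 0.11 × 0.0963314 = 0.0105965
Normaliser: 5.60128e-45 + 0.172387 + 0.397764 + 0.0105965 = 0.580747
So the posterior for Type 2 is 0.172387 / 0.580747 ≈ 0.297.

0.297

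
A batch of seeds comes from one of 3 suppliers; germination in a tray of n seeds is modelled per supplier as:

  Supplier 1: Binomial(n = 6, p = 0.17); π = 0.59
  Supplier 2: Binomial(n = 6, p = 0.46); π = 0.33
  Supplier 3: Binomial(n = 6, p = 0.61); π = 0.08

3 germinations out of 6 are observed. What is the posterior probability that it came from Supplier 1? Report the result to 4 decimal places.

0.2127

The responsibility of component k is π_k f_k(x) divided by Σ_j π_j f_j(x).
Binomial probabilities:
  p_1 = 0.0561838
  p_2 = 0.306538
  p_3 = 0.269286
Prior × likelihood for each component:
  π_1·p_1 = 0.59 × 0.0561838 = 0.0331484
  π_2·p_2 = 0.33 × 0.306538 = 0.101158
  π_3·p_3 = 0.08 × 0.269286 = 0.0215429
Sum: 0.0331484 + 0.101158 + 0.0215429 = 0.155849
Responsibility of Supplier 1: 0.0331484 / 0.155849 ≈ 0.2127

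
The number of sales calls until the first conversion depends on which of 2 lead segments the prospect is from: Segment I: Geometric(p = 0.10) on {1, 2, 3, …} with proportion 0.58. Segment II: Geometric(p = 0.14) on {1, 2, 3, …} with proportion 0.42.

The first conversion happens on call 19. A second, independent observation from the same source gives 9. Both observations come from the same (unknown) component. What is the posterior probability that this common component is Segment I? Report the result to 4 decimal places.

Posterior ∝ prior × likelihood, so P(k | x) ∝ P(Z=k) f_k(x); normalise over all components.
Since both observations come from the same component, the likelihood for component k is f_k(x₁)·f_k(x₂).
  p_I = [0.0150095] × [0.0430467] = 0.000646108
  p_II = [0.00927044] × [0.0418905] = 0.000388343
Prior × likelihood for each component:
  P(Z=I)·p_I = 0.58 × 0.000646108 = 0.000374743
  P(Z=II)·p_II = 0.42 × 0.000388343 = 0.000163104
Marginal: 0.000374743 + 0.000163104 = 0.000537847
P(Segment I | x₁,x₂) = 0.000374743 / 0.000537847 ≈ 0.6967

0.6967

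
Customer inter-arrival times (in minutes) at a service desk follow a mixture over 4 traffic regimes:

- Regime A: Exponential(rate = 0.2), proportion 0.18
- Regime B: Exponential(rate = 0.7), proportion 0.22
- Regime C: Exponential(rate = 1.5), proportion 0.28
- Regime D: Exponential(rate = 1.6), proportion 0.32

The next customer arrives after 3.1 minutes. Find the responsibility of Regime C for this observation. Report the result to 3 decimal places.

Posterior ∝ prior × likelihood, so P(k | x) ∝ π_k f_k(x); normalise over all components.
Component likelihoods at x = 3.1 minutes:
  p_A = 0.2·e^(−0.2·3.1) = 0.2·e^(−0.6200) = 0.107589
  p_B = 0.7·e^(−0.7·3.1) = 0.7·e^(−2.1700) = 0.0799243
  p_C = 1.5·e^(−1.5·3.1) = 1.5·e^(−4.6500) = 0.0143424
  p_D = 1.6·e^(−1.6·3.1) = 1.6·e^(−4.9600) = 0.0112207
Unnormalised posteriors:
  π_A·p_A = 0.18 × 0.107589 = 0.019366
  π_B·p_B = 0.22 × 0.0799243 = 0.0175834
  π_C·p_C = 0.28 × 0.0143424 = 0.00401587
  π_D·p_D = 0.32 × 0.0112207 = 0.00359062
Denominator: 0.019366 + 0.0175834 + 0.00401587 + 0.00359062 = 0.0445558
P(Regime C | x) = 0.00401587 / 0.0445558 ≈ 0.090

0.090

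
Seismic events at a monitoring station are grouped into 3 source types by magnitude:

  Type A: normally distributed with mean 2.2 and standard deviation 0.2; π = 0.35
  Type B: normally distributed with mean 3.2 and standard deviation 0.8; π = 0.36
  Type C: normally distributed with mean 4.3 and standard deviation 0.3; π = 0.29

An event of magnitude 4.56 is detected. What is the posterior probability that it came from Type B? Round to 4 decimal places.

Apply Bayes' rule: the posterior for each component is proportional to its prior times its likelihood at x.
Normal densities:
  f_A = (1/(0.2·√(2π)))·exp(−(4.56−2.2)²/(2·0.2²)) = 1.994711·exp(-69.62000) = 1.15957e-30
  f_B = (1/(0.8·√(2π)))·exp(−(4.56−3.2)²/(2·0.8²)) = 0.498678·exp(-1.44500) = 0.117561
  f_C = (1/(0.3·√(2π)))·exp(−(4.56−4.3)²/(2·0.3²)) = 1.329808·exp(-0.37556) = 0.913455
Prior × likelihood for each component:
  P(Z=A)·f_A = 0.35 × 1.15957e-30 = 4.05851e-31
  P(Z=B)·f_B = 0.36 × 0.117561 = 0.0423221
  P(Z=C)·f_C = 0.29 × 0.913455 = 0.264902
Evidence: 4.05851e-31 + 0.0423221 + 0.264902 = 0.307224
So the posterior for Type B is 0.0423221 / 0.307224 ≈ 0.1378.

0.1378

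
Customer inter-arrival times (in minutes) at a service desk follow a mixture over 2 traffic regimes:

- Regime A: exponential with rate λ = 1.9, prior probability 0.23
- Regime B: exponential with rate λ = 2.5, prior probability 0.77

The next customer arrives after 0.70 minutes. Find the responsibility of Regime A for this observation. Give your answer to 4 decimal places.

0.2568

P(component k | x) = P(Z=k)·f_k(x) / marginal(x), where marginal(x) = Σ_j P(Z=j)·f_j(x).
Evaluate each component's likelihood at the observed value:
  p_A = 0.502507
  p_B = 0.434435
Weight by the priors:
  P(Z=A)·p_A = 0.23 × 0.502507 = 0.115577
  P(Z=B)·p_B = 0.77 × 0.434435 = 0.334515
Normaliser: 0.115577 + 0.334515 = 0.450091
So the posterior for Regime A is 0.115577 / 0.450091 ≈ 0.2568.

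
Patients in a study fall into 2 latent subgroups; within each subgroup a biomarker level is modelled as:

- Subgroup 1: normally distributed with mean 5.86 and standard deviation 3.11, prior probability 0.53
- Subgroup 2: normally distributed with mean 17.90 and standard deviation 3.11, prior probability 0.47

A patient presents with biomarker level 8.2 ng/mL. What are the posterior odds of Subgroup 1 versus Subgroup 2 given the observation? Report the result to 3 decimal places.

Since P(k|x) ∝ P(Z=k) f_k(x), the posterior odds are P(Z=i) f_i(x) / (P(Z=j) f_j(x)).
Evaluate each component's likelihood at the observed value:
  f_1 = 0.0966535
  f_2 = 0.000990252
0.0512264 / 0.000465418 ≈ 110.065

110.065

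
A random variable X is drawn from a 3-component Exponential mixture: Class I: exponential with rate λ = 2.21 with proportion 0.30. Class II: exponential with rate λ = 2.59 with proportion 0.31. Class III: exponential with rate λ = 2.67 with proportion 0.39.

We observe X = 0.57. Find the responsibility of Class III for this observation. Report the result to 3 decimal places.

P(component k | x) = P(Z=k)·f_k(x) / marginal(x), where marginal(x) = Σ_j P(Z=j)·f_j(x).
Component likelihoods at x = 0.57:
  L_I = 0.627063
  L_II = 0.591767
  L_III = 0.582852
Multiply by the mixture weights:
  P(Z=I)·L_I = 0.30 × 0.627063 = 0.188119
  P(Z=II)·L_II = 0.31 × 0.591767 = 0.183448
  P(Z=III)·L_III = 0.39 × 0.582852 = 0.227312
Normaliser: 0.188119 + 0.183448 + 0.227312 = 0.598879
Responsibility of Class III: 0.227312 / 0.598879 ≈ 0.380

0.380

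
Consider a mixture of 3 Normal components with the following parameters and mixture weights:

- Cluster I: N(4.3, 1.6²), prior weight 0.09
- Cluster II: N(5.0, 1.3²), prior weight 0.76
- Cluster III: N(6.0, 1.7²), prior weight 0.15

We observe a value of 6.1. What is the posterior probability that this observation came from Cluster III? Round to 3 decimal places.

P(component k | x) = w_k·f_k(x) / marginal(x), where marginal(x) = Σ_j w_j·f_j(x).
Component likelihoods at x = 6.1:
  p_I = (1/(1.6·√(2π)))·exp(−(6.1−4.3)²/(2·1.6²)) = 0.249339·exp(-0.63281) = 0.132423
  p_II = (1/(1.3·√(2π)))·exp(−(6.1−5.0)²/(2·1.3²)) = 0.306879·exp(-0.35799) = 0.214533
  p_III = (1/(1.7·√(2π)))·exp(−(6.1−6.0)²/(2·1.7²)) = 0.234672·exp(-0.00173) = 0.234266
Unnormalised posteriors:
  w_I·p_I = 0.09 × 0.132423 = 0.0119181
  w_II·p_II = 0.76 × 0.214533 = 0.163045
  w_III·p_III = 0.15 × 0.234266 = 0.0351399
Denominator: 0.0119181 + 0.163045 + 0.0351399 = 0.210103
P(Cluster III | the observation) = 0.0351399 / 0.210103 ≈ 0.167

0.167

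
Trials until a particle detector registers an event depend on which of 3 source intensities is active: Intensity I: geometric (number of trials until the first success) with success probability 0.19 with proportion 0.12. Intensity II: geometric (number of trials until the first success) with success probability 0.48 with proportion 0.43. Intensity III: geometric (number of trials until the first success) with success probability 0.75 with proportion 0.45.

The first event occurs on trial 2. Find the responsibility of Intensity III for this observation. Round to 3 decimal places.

By Bayes' theorem, P(k | x) = P(Z=k) f_k(x) / Σ_j P(Z=j) f_j(x).
Evaluate each component's likelihood at the observed value:
  L_I = 0.19·(1−0.19)^1 = 0.19·0.81 = 0.1539
  L_II = 0.48·(1−0.48)^1 = 0.48·0.52 = 0.2496
  L_III = 0.75·(1−0.75)^1 = 0.75·0.25 = 0.1875
Prior × likelihood for each component:
  P(Z=I)·L_I = 0.12 × 0.1539 = 0.018468
  P(Z=II)·L_II = 0.43 × 0.2496 = 0.107328
  P(Z=III)·L_III = 0.45 × 0.1875 = 0.084375
Normaliser: 0.018468 + 0.107328 + 0.084375 = 0.210171
So the posterior for Intensity III is 0.084375 / 0.210171 ≈ 0.401.

0.401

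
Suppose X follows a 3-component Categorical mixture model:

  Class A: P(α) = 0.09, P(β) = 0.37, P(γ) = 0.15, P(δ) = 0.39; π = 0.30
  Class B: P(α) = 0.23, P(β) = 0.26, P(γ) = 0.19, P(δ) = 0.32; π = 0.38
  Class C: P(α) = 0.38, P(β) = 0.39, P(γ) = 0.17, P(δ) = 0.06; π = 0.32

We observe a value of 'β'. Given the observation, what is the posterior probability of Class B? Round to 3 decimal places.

The responsibility of component k is P(Z=k) f_k(x) divided by Σ_j P(Z=j) f_j(x).
Component likelihoods at x = 'β':
  L_A = P(β | comp) = 0.37
  L_B = P(β | comp) = 0.26
  L_C = P(β | comp) = 0.39
Weight by the priors:
  P(Z=A)·L_A = 0.30 × 0.37 = 0.111
  P(Z=B)·L_B = 0.38 × 0.26 = 0.0988
  P(Z=C)·L_C = 0.32 × 0.39 = 0.1248
Evidence: 0.111 + 0.0988 + 0.1248 = 0.3346
P(Class B | x) = 0.0988 / 0.3346 ≈ 0.295

0.295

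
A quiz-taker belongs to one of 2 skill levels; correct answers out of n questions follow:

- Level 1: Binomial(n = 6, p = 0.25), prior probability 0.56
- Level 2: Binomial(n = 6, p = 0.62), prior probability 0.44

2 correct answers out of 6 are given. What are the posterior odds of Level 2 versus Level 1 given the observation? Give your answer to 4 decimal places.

Only the two components matter; the odds are (P(Z=i) f_i(x)) / (P(Z=j) f_j(x)).
Component likelihoods at x = 2 correct answers out of 6:
  L_1 = C(6,2)·0.25^2·0.75^4 = 15·0.0625·0.316406 = 0.296631
  L_2 = C(6,2)·0.62^2·0.38^4 = 15·0.3844·0.0208514 = 0.120229
Posterior odds = (P(Z=2)·L_2) / (P(Z=1)·L_1) = (0.44·0.120229) / (0.56·0.296631) = 0.0529007 / 0.166113 ≈ 0.3185

0.3185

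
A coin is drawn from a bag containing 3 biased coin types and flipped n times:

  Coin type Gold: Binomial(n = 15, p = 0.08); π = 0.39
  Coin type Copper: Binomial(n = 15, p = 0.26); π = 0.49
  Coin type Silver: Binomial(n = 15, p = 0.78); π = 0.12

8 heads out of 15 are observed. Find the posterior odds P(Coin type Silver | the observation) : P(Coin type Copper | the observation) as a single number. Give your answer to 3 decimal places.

0.330

Posterior odds = (P(Z=i) f_i(x)) / (P(Z=j) f_j(x)); the normalising sum cancels.
Evaluate each component's likelihood at the observed value:
  L_Gold = 6.02259e-06
  L_Copper = 0.0163289
  L_Silver = 0.021992
Odds = (0.12/0.49) × (0.021992/0.0163289) = 0.244898 × 1.34681 ≈ 0.330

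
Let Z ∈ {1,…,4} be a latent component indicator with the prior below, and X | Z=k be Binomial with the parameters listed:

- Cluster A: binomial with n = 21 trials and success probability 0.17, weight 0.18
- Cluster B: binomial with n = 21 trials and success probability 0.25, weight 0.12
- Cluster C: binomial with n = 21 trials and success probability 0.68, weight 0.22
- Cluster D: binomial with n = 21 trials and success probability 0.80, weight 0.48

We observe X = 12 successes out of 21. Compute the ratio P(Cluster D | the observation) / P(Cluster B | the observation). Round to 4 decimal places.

Since P(k|x) ∝ P(Z=k) f_k(x), the posterior odds are P(Z=i) f_i(x) / (P(Z=j) f_j(x)).
Component likelihoods at x = 12 successes out of 21:
  p_A = C(21,12)·0.17^12·0.83^9 = 293930·5.82622e-10·0.18694 = 3.20135e-05
  p_B = C(21,12)·0.25^12·0.75^9 = 293930·5.96046e-08·0.0750847 = 0.00131545
  p_C = C(21,12)·0.68^12·0.32^9 = 293930·0.00977478·3.51844e-05 = 0.101088
  p_D = C(21,12)·0.80^12·0.20^9 = 293930·0.0687195·5.12e-07 = 0.0103417
0.00496404 / 0.000157854 ≈ 31.4469

31.4469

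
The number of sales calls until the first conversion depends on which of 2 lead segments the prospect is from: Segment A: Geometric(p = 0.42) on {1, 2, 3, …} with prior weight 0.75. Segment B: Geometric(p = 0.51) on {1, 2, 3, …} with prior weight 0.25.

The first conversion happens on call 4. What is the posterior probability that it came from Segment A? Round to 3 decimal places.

0.804

P(component k | x) = w_k·f_k(x) / marginal(x), where marginal(x) = Σ_j w_j·f_j(x).
Geometric probabilities:
  p_A = 0.42·(1−0.42)^3 = 0.42·0.195112 = 0.081947
  p_B = 0.51·(1−0.51)^3 = 0.51·0.117649 = 0.060001
Unnormalised posteriors:
  w_A·p_A = 0.75 × 0.081947 = 0.0614603
  w_B·p_B = 0.25 × 0.060001 = 0.0150002
Marginal: 0.0614603 + 0.0150002 = 0.0764605
P(Segment A | 4) ≈ 0.804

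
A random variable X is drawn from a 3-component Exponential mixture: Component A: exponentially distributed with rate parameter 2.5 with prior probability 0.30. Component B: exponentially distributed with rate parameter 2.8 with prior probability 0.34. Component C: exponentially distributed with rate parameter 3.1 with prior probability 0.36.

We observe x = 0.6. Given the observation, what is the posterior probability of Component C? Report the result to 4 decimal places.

Posterior ∝ prior × likelihood, so P(k | x) ∝ P(Z=k) f_k(x); normalise over all components.
Evaluate each component's likelihood at the observed value:
  p_A = 2.5·e^(−2.5·0.6) = 2.5·e^(−1.5000) = 0.557825
  p_B = 2.8·e^(−2.8·0.6) = 2.8·e^(−1.6800) = 0.521847
  p_C = 3.1·e^(−3.1·0.6) = 3.1·e^(−1.8600) = 0.482585
Prior × likelihood for each component:
  P(Z=A)·p_A = 0.30 × 0.557825 = 0.167348
  P(Z=B)·p_B = 0.34 × 0.521847 = 0.177428
  P(Z=C)·p_C = 0.36 × 0.482585 = 0.173731
Marginal: 0.167348 + 0.177428 + 0.173731 = 0.518506
So the posterior for Component C is 0.173731 / 0.518506 ≈ 0.3351.

0.3351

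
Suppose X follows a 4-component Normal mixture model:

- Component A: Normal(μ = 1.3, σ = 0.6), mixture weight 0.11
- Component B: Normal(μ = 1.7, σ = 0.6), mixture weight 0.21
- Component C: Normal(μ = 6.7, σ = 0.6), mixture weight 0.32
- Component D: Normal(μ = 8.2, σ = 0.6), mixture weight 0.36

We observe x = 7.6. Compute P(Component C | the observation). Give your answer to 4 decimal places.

0.3224

Posterior ∝ prior × likelihood, so P(k | x) ∝ π_k f_k(x); normalise over all components.
Component likelihoods at x = 7.6:
  L_A = (1/(0.6·√(2π)))·exp(−(7.6−1.3)²/(2·0.6²)) = 0.664904·exp(-55.12500) = 7.62563e-25
  L_B = (1/(0.6·√(2π)))·exp(−(7.6−1.7)²/(2·0.6²)) = 0.664904·exp(-48.34722) = 6.69618e-22
  L_C = (1/(0.6·√(2π)))·exp(−(7.6−6.7)²/(2·0.6²)) = 0.664904·exp(-1.12500) = 0.215863
  L_D = (1/(0.6·√(2π)))·exp(−(7.6−8.2)²/(2·0.6²)) = 0.664904·exp(-0.50000) = 0.403285
Multiply by the mixture weights:
  π_A·L_A = 0.11 × 7.62563e-25 = 8.38819e-26
  π_B·L_B = 0.21 × 6.69618e-22 = 1.4062e-22
  π_C·L_C = 0.32 × 0.215863 = 0.0690761
  π_D·L_D = 0.36 × 0.403285 = 0.145182
Normaliser: 8.38819e-26 + 1.4062e-22 + 0.0690761 + 0.145182 = 0.214258
P(Component C | x) = 0.0690761 / 0.214258 ≈ 0.3224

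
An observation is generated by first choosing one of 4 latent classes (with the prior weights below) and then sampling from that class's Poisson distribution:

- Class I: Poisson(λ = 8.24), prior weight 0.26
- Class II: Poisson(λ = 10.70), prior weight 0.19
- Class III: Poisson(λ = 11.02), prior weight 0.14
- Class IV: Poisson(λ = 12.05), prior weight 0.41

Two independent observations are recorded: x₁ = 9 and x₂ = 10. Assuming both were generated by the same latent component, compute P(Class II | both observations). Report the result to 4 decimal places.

P(component k | x) = w_k·f_k(x) / marginal(x), where marginal(x) = Σ_j w_j·f_j(x).
Since both observations come from the same component, the likelihood for component k is f_k(x₁)·f_k(x₂).
  L_I = [e^(−8.24)·8.24^9/9! = 0.127349] × [0.104936] = 0.0133634
  L_II = [e^(−10.70)·10.70^9/9! = 0.114219] × [0.122215] = 0.0139593
  L_III = [e^(−11.02)·11.02^9/9! = 0.10813] × [0.119159] = 0.0128847
  L_IV = [e^(−12.05)·12.05^9/9! = 0.0862724] × [0.103958] = 0.00896873
Weight by the priors:
  w_I·L_I = 0.26 × 0.0133634 = 0.00347449
  w_II·L_II = 0.19 × 0.0139593 = 0.00265227
  w_III·L_III = 0.14 × 0.0128847 = 0.00180386
  w_IV·L_IV = 0.41 × 0.00896873 = 0.00367718
Sum: 0.00347449 + 0.00265227 + 0.00180386 + 0.00367718 = 0.0116078
P(Class II | x) = 0.00265227 / 0.0116078 ≈ 0.2285

0.2285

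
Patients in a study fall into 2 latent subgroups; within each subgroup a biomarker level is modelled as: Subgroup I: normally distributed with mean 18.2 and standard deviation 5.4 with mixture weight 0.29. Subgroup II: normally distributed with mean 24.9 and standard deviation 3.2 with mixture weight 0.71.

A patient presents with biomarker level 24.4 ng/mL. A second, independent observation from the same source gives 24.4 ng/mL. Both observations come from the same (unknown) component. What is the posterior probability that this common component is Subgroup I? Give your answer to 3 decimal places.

0.038

Apply Bayes' rule: the posterior for each component is proportional to its prior times its likelihood at x.
Since both observations come from the same component, the likelihood for component k is f_k(x₁)·f_k(x₂).
  L_I = [(1/(5.4·√(2π)))·exp(−(24.4−18.2)²/(2·5.4²)) = 0.073878·exp(-0.65912) = 0.0382176] × [0.0382176] = 0.00146058
  L_II = [(1/(3.2·√(2π)))·exp(−(24.4−24.9)²/(2·3.2²)) = 0.124669·exp(-0.01221) = 0.123157] × [0.123157] = 0.0151676
Unnormalised posteriors:
  π_I·L_I = 0.29 × 0.00146058 = 0.000423569
  π_II·L_II = 0.71 × 0.0151676 = 0.010769
Normaliser: 0.000423569 + 0.010769 = 0.0111926
Responsibility of Subgroup I: 0.000423569 / 0.0111926 ≈ 0.038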